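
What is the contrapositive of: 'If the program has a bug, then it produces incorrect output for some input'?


Original: If the program has a bug, then it produces incorrect output for some input
Contrapositive: If ¬Q, then ¬P
Negate Q: not (it produces incorrect output for some input)
Negate P: not (the program has a bug)

If not (it produces incorrect output for some input), then not (the program has a bug).


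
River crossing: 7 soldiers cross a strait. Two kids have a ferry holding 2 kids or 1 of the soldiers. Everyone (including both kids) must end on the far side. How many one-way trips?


Per crossing of one of the soldiers: kids→, one←, one of the soldiers→, one← = 4 trips
7 × 4 = 28, + 1 final kids→ = 29
Minimum trips = 29

29


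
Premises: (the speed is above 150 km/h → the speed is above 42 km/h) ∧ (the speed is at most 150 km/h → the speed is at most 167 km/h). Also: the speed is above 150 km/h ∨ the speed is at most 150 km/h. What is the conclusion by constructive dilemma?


Constructive dilemma: (P → Q) ∧ (R → S), P ∨ R ⊢ Q ∨ S
Premise 1: the speed is above 150 km/h → the speed is above 42 km/h
Premise 2: the speed is at most 150 km/h → the speed is at most 167 km/h
Premise 3: the speed is above 150 km/h ∨ the speed is at most 150 km/h
Case 1: Assuming the speed is above 150 km/h, then by Premise 1, the speed is above 42 km/h.
Case 2: Assuming the speed is at most 150 km/h, then by Premise 2, the speed is at most 167 km/h.
Since one of the speed is above 150 km/h or the speed is at most 150 km/h must hold, we get the speed is above 42 km/h or the speed is at most 167 km/h.

The speed is above 42 km/h or the speed is at most 167 km/h.


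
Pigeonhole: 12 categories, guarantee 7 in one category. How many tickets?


Pigeonhole: to guarantee k in one of n categories, need (k-1)×n + 1.
k = 7, n = 12
Minimum = (7-1) × 12 + 1 = 6 × 12 + 1

73


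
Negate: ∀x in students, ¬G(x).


Original: ∀x ¬G(x)
Rule: ¬∀→∃, ¬∃→∀, negate predicate.
Negation: ∃x G(x)

∃x G(x)


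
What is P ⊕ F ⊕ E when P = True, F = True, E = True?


P = True, F = True, E = True
Step 1: P ⊕ F = True XOR True = False
Step 2: False ⊕ E = False XOR True = True
XOR is true when an odd number of operands are true.

True


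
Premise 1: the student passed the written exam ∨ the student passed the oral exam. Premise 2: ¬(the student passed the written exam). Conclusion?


Disjunctive syllogism: P ∨ Q, ¬P ⊢ Q
Disjunction: the student passed the written exam ∨ the student passed the oral exam
We know it is not the case that the student passed the written exam.
By disjunctive syllogism, the other disjunct must be true.

The student passed the oral exam


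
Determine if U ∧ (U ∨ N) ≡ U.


Expression 1: U ∧ (U ∨ N)
Expression 2: U
Truth table (U N | Expr1 Expr2):
  T T |   T     T
  T F |   T     T
  F T |   F     F
  F F |   F     F
All 4 rows agree, so the expressions are logically equivalent.

Yes


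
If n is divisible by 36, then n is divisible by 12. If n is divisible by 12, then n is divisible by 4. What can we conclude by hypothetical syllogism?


Hypothetical syllogism: P → Q, Q → R ⊢ P → R
Premise 1: n is divisible by 36 → n is divisible by 12
Premise 2: n is divisible by 12 → n is divisible by 4
Chain the implications: the middle term (n is divisible by 12) links the two.
Conclusion: If n is divisible by 36, then n is divisible by 4.

If n is divisible by 36, then n is divisible by 4.


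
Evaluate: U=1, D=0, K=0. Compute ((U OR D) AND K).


U OR D = 1|0 = 1
1 AND 0 = 0

0


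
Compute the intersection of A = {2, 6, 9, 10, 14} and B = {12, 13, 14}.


A = {2, 6, 9, 10, 14}
B = {12, 13, 14}
Operation: intersection
Elements in both: 14

{14}


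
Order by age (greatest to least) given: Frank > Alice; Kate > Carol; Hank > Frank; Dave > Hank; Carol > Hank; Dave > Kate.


Constraints: Frank > Alice; Kate > Carol; Hank > Frank; Dave > Hank; Carol > Hank; Dave > Kate
Method: at each step, the next-highest is the one remaining person who never appears on the smaller side of a constraint between remaining people.
  Step 1: remaining {Frank, Hank, Kate, Dave, Alice, Carol}; on the smaller side: {Frank, Hank, Kate, Alice, Carol} → Dave is next (Dave > Hank; Dave > Kate).
  Step 2: remaining {Frank, Hank, Kate, Alice, Carol}; on the smaller side: {Frank, Hank, Alice, Carol} → Kate is next (Kate > Carol).
  Step 3: remaining {Frank, Hank, Alice, Carol}; on the smaller side: {Frank, Hank, Alice} → Carol is next (Carol > Hank).
  Step 4: remaining {Frank, Hank, Alice}; on the smaller side: {Frank, Alice} → Hank is next (Hank > Frank).
  Step 5: remaining {Frank, Alice}; on the smaller side: {Alice} → Frank is next (Frank > Alice).
  Step 6: only Alice remains → lowest.
Final ranking (highest to lowest):

Dave > Kate > Carol > Hank > Frank > Alice


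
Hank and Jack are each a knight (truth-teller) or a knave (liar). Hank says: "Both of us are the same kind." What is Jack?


Hank says: "Both of us are the same kind."
Case 1: Hank is a Knight (truth-teller)
  Statement is true → they ARE the same → Jack is also a Knight
Case 2: Hank is a Knave (liar)
  Statement is false → they are NOT the same → Jack is a Knight
In both cases, Jack is a Knight.

Knight


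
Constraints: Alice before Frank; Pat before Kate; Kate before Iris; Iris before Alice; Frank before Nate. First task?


Constraints: Alice before Frank; Pat before Kate; Kate before Iris; Iris before Alice; Frank before Nate
The first task can have nothing scheduled before it, so it must never appear on the right of a 'before'.
Tasks appearing after some 'before': Frank, Kate, Iris, Alice, Nate.
The only task not in that list is Pat → it is first.

Pat


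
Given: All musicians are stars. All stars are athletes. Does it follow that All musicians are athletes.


Premise 1: All musicians are stars.
Premise 2: All stars are athletes.
Conclusion: All musicians are athletes.
Barbara syllogism (AAA-1): All A are B, All B are C → All A are C.
Middle term (stars) distributed in premise 2.

Valid


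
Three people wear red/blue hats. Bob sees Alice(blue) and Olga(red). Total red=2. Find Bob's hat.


Total red = 2, seen red = 1
Own red = 2 - 1 = 1
Bob's hat is red.

red


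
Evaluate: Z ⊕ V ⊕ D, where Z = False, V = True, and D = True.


Z = False, V = True, D = True
Step 1: Z ⊕ V = False XOR True = True
Step 2: True ⊕ D = True XOR True = False
XOR is true when an odd number of operands are true.

False


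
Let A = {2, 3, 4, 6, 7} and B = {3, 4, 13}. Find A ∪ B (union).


A = {2, 3, 4, 6, 7}
B = {3, 4, 13}
Operation: union
All elements combined: 2, 3, 4, 6, 7, 13

{2, 3, 4, 6, 7, 13}


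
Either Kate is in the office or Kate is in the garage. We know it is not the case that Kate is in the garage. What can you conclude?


Disjunctive syllogism: P ∨ Q, ¬P ⊢ Q
Disjunction: Kate is in the office ∨ Kate is in the garage
We know it is not the case that Kate is in the garage.
By disjunctive syllogism, the other disjunct must be true.

Kate is in the office


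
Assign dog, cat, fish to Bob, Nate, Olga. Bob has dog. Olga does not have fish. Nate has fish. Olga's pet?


From clues:
  Nate → fish
  Bob → dog
By elimination, Olga gets the remaining.

cat


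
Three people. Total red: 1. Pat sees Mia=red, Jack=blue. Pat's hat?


Total red = 1, seen red = 1
Own red = 1 - 1 = 0
Pat's hat is blue.

blue


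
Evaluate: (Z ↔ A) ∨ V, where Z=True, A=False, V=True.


Z = True, A = False, V = True
Expression: (Z ↔ A) ∨ V
Step 1: Z ↔ A = (True iff False) (true when values match) = False
Step 2: (False) ∨ V = False OR True = True

True


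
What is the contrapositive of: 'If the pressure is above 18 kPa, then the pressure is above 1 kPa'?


Original: If the pressure is above 18 kPa, then the pressure is above 1 kPa
Contrapositive: If ¬Q, then ¬P
Negate Q: not (the pressure is above 1 kPa)
Negate P: not (the pressure is above 18 kPa)

If not (the pressure is above 1 kPa), then not (the pressure is above 18 kPa).


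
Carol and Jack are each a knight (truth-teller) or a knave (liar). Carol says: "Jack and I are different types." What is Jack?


Carol says: "Jack and I are different types."
Case 1: Carol is a Knight (truth-teller)
  Statement is true → they ARE different → Jack is a Knave
Case 2: Carol is a Knave (liar)
  Statement is false → they are NOT different → Jack is a Knave
In both cases, Jack is a Knave.

Knave


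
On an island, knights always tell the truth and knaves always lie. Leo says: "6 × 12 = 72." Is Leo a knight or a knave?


Statement: "6 × 12 = 72."
Actual: 6 × 12 = 72
Claimed: 72
Statement is TRUE → Leo tells the truth → Knight

Knight


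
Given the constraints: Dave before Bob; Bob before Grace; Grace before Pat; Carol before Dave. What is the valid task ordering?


Constraints: Dave before Bob; Bob before Grace; Grace before Pat; Carol before Dave
Method: repeatedly schedule the remaining task that has no remaining task required before it.
  Step 1: remaining {Pat, Dave, Bob, Carol, Grace}; every task except Carol still has a predecessor pending → schedule Carol.
  Step 2: remaining {Pat, Dave, Bob, Grace}; every task except Dave still has a predecessor pending → schedule Dave.
  Step 3: remaining {Pat, Bob, Grace}; every task except Bob still has a predecessor pending → schedule Bob.
  Step 4: remaining {Pat, Grace}; every task except Grace still has a predecessor pending → schedule Grace.
  Step 5: only Pat remains → schedule Pat.
Resulting order:

Carol → Dave → Bob → Grace → Pat


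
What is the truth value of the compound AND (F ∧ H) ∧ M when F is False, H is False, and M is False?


F = False, H = False, M = False
Step 1: F ∧ H = False AND False = False
Step 2: False ∧ M = False AND False = False
AND is true only when ALL operands are true.

False


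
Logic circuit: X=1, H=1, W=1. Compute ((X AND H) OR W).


X AND H = 1&1 = 1
1 OR 1 = 1

1


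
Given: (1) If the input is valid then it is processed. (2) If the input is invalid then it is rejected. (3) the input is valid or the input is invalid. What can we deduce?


Constructive dilemma: (P → Q) ∧ (R → S), P ∨ R ⊢ Q ∨ S
Premise 1: the input is valid → it is processed
Premise 2: the input is invalid → it is rejected
Premise 3: the input is valid ∨ the input is invalid
Case 1: Assuming the input is valid, then by Premise 1, it is processed.
Case 2: Assuming the input is invalid, then by Premise 2, it is rejected.
Since one of the input is valid or the input is invalid must hold, we get it is processed or it is rejected.

It is processed or it is rejected.


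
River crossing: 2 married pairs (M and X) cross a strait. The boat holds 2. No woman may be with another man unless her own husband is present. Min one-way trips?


Label couples M and X.
1. WM+WX → (far: WM,WX; near: HM,HX)
2. WM ←   (far: WX; near: HM,HX,WM)
3. HM+HX → (far: HM,HX,WX; near: WM)
4. HM ←   (far: HX,WX; near: HM,WM)  — HM returns, since WM is alone on near bank
5. HM+WM → (far: all four; near: empty)
Every state respects the constraint.
Minimum trips = 5

5


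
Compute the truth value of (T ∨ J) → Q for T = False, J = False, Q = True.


T = False, J = False, Q = True
Step 1: T ∨ J = False OR False = False
Step 2: (False) → Q: false only when antecedent=True and Q=False.
Result: True

True


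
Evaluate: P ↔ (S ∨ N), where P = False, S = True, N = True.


P = False, S = True, N = True
Step 1: S ∨ N = True OR True = True
Step 2: P ↔ (True): true when both sides have same truth value.
Result: False ↔ True = False

False


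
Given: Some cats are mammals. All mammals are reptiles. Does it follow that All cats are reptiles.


Premise 1: Some cats are mammals.
Premise 2: All mammals are reptiles.
Conclusion: All cats are reptiles.
Fallacy: illicit minor. The minor term (cats) is distributed in the conclusion ('All cats ...') but undistributed in its premise ('Some cats are mammals' doesn't cover all cats).
Only 'Some cats are reptiles' follows, not 'All'.

Invalid


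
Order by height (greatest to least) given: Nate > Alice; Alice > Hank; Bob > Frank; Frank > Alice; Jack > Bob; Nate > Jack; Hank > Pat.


Constraints: Nate > Alice; Alice > Hank; Bob > Frank; Frank > Alice; Jack > Bob; Nate > Jack; Hank > Pat
Method: at each step, the next-highest is the one remaining person who never appears on the smaller side of a constraint between remaining people.
  Step 1: remaining {Pat, Hank, Bob, Jack, Frank, Alice, Nate}; on the smaller side: {Pat, Hank, Bob, Jack, Frank, Alice} → Nate is next (Nate > Alice; Nate > Jack).
  Step 2: remaining {Pat, Hank, Bob, Jack, Frank, Alice}; on the smaller side: {Pat, Hank, Bob, Frank, Alice} → Jack is next (Jack > Bob).
  Step 3: remaining {Pat, Hank, Bob, Frank, Alice}; on the smaller side: {Pat, Hank, Frank, Alice} → Bob is next (Bob > Frank).
  Step 4: remaining {Pat, Hank, Frank, Alice}; on the smaller side: {Pat, Hank, Alice} → Frank is next (Frank > Alice).
  Step 5: remaining {Pat, Hank, Alice}; on the smaller side: {Pat, Hank} → Alice is next (Alice > Hank).
  Step 6: remaining {Pat, Hank}; on the smaller side: {Pat} → Hank is next (Hank > Pat).
  Step 7: only Pat remains → lowest.
Final ranking (highest to lowest):

Nate > Jack > Bob > Frank > Alice > Hank > Pat


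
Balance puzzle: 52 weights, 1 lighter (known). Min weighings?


Each weighing has 3 outcomes (left heavy / balance / right heavy), so k weighings distinguish at most 3^k cases; splitting into three near-equal groups achieves this.
Need 3^k ≥ 52: 3^3 = 27 < 52 ≤ 3^4 = 81
k = ⌈log₃(52)⌉ = 4

4


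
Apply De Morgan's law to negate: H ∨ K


De Morgan's law: ¬(P ∨ Q) ≡ ¬P ∧ ¬Q
¬(H ∨ K) = ¬H ∧ ¬K

¬H ∧ ¬K


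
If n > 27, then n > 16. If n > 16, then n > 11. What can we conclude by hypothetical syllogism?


Hypothetical syllogism: P → Q, Q → R ⊢ P → R
Premise 1: n > 27 → n > 16
Premise 2: n > 16 → n > 11
Chain the implications: the middle term (n > 16) links the two.
Conclusion: If n > 27, then n > 11.

If n > 27, then n > 11.


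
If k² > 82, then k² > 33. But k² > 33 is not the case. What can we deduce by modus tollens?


Modus tollens: P → Q, ¬Q ⊢ ¬P
P: k² > 82
Q: k² > 33
We have P → Q and Q is false.
By modus tollens, P must be false.

It is not the case that k² > 82


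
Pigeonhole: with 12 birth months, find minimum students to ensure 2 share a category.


Pigeonhole: to guarantee k in one of n categories, need (k-1)×n + 1.
k = 2, n = 12
Minimum = (2-1) × 12 + 1 = 1 × 12 + 1

13


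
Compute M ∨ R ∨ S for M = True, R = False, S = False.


M = True, R = False, S = False
Step 1: M ∨ R = True OR False = True
Step 2: True ∨ S = True OR False = True
OR is true when at least one operand is true.

True


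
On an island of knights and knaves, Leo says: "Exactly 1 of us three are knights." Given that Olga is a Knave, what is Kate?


Leo claims exactly 1 knights among Leo, Olga, Kate.
Given: Olga is a Knave.

Case 1: Leo is a Knight (tells truth)
  Then exactly 1 of the three are knights.
  Counting Leo, Olga: 1 knight(s) so far. Need 0 more → Kate = Knave.
Case 2: Leo is a Knave (lies)
  Then the count is NOT 1.
  If Kate = Knight, count = 1 = 1 → claim would be true, contradicts lie.
  If Kate = Knave, count = 0 ≠ 1 → lie confirmed ✓

Kate is a Knave.

Knave


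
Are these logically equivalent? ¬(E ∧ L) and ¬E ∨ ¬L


Expression 1: ¬(E ∧ L)
Expression 2: ¬E ∨ ¬L
Truth table (E L | Expr1 Expr2):
  T T |   F     F
  T F |   T     T
  F T |   T     T
  F F |   T     T
All 4 rows agree, so the expressions are logically equivalent.

Yes


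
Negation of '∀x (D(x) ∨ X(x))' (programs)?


Original: ∀x (D(x) ∨ X(x))
Rule: ¬∀→∃, ¬∃→∀, negate predicate.
Negation: ∃x (¬D(x) ∧ ¬X(x))

∃x (¬D(x) ∧ ¬X(x))


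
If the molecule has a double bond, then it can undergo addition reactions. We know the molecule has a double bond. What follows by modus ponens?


Modus ponens: P → Q, P ⊢ Q
P: the molecule has a double bond
Q: it can undergo addition reactions
We have P → Q and P is true.
By modus ponens, Q must be true.

It can undergo addition reactions


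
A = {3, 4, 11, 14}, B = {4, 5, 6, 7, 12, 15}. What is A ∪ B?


A = {3, 4, 11, 14}
B = {4, 5, 6, 7, 12, 15}
Operation: union
All elements combined: 3, 4, 5, 6, 7, 11, 12, 14, 15

{3, 4, 5, 6, 7, 11, 12, 14, 15}


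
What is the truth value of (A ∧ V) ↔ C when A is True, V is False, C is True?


A = True, V = False, C = True
Step 1: A ∧ V = True AND False = False
Step 2: (False) ↔ C: true when both sides have same truth value.
Result: False ↔ True = False

False


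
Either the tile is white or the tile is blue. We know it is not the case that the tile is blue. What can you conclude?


Disjunctive syllogism: P ∨ Q, ¬P ⊢ Q
Disjunction: the tile is white ∨ the tile is blue
We know it is not the case that the tile is blue.
By disjunctive syllogism, the other disjunct must be true.

The tile is white


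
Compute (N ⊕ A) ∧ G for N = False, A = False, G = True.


N = False, A = False, G = True
Step 1: N ⊕ A = False XOR False = False
Step 2: False ∧ G = False AND True = False
XOR true when exactly one of N,A is true; then AND with G.

False


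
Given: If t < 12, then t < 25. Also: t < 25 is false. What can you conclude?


Modus tollens: P → Q, ¬Q ⊢ ¬P
P: t < 12
Q: t < 25
We have P → Q and Q is false.
By modus tollens, P must be false.

It is not the case that t < 12


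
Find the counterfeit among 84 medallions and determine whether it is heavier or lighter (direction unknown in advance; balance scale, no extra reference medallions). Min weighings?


Let n = 84. 168 possibilities (n medallions × lighter/heavier); each weighing has 3 outcomes.
Bound for k weighings: say the first weighing puts j medallions on each pan. If it tips, the 2j weighed medallions remain suspects (each with a known direction) and k-1 weighings give 3^(k-1) outcomes; 3^(k-1) is odd, so 2j ≤ 3^(k-1) - 1. If it balances, the n - 2j unweighed medallions remain with direction unknown: 2(n - 2j) ≤ 3^(k-1) - 1 by the same parity argument. Adding, n ≤ (3^(k-1) - 1) + (3^(k-1) - 1)/2 = (3^k - 3)/2, and the classical three-group strategy achieves this (3 medallions in 2 weighings, 12 in 3, 39 in 4, 120 in 5).
So we need the smallest k with (3^k - 3)/2 ≥ 84.
k = 4: (3^4 - 3)/2 = 39 < 84 ✗
k = 5: (3^5 - 3)/2 = 120 ≥ 84 ✓

5


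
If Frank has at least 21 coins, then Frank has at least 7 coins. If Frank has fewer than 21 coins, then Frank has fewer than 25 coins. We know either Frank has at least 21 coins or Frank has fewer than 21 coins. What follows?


Constructive dilemma: (P → Q) ∧ (R → S), P ∨ R ⊢ Q ∨ S
Premise 1: Frank has at least 21 coins → Frank has at least 7 coins
Premise 2: Frank has fewer than 21 coins → Frank has fewer than 25 coins
Premise 3: Frank has at least 21 coins ∨ Frank has fewer than 21 coins
Case 1: Assuming Frank has at least 21 coins, then by Premise 1, Frank has at least 7 coins.
Case 2: Assuming Frank has fewer than 21 coins, then by Premise 2, Frank has fewer than 25 coins.
Since one of Frank has at least 21 coins or Frank has fewer than 21 coins must hold, we get Frank has at least 7 coins or Frank has fewer than 25 coins.

Frank has at least 7 coins or Frank has fewer than 25 coins.


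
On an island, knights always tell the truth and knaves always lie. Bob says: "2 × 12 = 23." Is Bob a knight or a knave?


Statement: "2 × 12 = 23."
Actual: 2 × 12 = 24
Claimed: 23
Statement is FALSE → Bob lies → Knave

Knave


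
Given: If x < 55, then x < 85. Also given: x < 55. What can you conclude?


Modus ponens: P → Q, P ⊢ Q
P: x < 55
Q: x < 85
We have P → Q and P is true.
By modus ponens, Q must be true.

x < 85


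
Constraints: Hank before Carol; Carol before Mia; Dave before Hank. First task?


Constraints: Hank before Carol; Carol before Mia; Dave before Hank
The first task can have nothing scheduled before it, so it must never appear on the right of a 'before'.
Tasks appearing after some 'before': Carol, Mia, Hank.
The only task not in that list is Dave → it is first.

Dave


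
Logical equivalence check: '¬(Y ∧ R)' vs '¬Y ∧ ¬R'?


Expression 1: ¬(Y ∧ R)
Expression 2: ¬Y ∧ ¬R
Truth table (Y R | Expr1 Expr2):
  T T |   F     F
  T F |   T     F   ← differ
  F T |   T     F   ← differ
  F F |   T     T
Counterexample: Y=T, R=F gives Expr1 = T but Expr2 = F, so the expressions are NOT logically equivalent.

No


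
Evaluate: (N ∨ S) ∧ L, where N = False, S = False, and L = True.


N = False, S = False, L = True
Step 1: N ∨ S = False OR False = False
Step 2: False ∧ L = False AND True = False
OR is true when at least one operand is true; AND requires both.

False


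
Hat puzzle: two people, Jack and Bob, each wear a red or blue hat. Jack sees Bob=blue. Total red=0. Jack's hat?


Total red = 0, Bob = blue
Red accounted for: 0
Remaining for Jack: 0
Jack's hat is blue.

blue


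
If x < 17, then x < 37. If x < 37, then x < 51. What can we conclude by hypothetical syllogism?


Hypothetical syllogism: P → Q, Q → R ⊢ P → R
Premise 1: x < 17 → x < 37
Premise 2: x < 37 → x < 51
Chain the implications: the middle term (x < 37) links the two.
Conclusion: If x < 17, then x < 51.

If x < 17, then x < 51.


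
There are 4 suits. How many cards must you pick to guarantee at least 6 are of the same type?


Pigeonhole: to guarantee k in one of n categories, need (k-1)×n + 1.
k = 6, n = 4
Minimum = (6-1) × 4 + 1 = 5 × 4 + 1

21


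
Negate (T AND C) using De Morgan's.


De Morgan's law: ¬(P ∧ Q) ≡ ¬P ∨ ¬Q
¬(T ∧ C) = ¬T ∨ ¬C

¬T ∨ ¬C


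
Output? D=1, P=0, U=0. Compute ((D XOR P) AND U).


D XOR P = 1^0 = 1
1 AND 0 = 0

0


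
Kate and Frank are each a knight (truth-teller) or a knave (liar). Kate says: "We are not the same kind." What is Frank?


Kate says: "We are not the same kind."
Case 1: Kate is a Knight (truth-teller)
  Statement is true → they ARE different → Frank is a Knave
Case 2: Kate is a Knave (liar)
  Statement is false → they are NOT different → Frank is a Knave
In both cases, Frank is a Knave.

Knave


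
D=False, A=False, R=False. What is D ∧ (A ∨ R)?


D = False, A = False, R = False
Expression: D ∧ (A ∨ R)
Step 1: A ∨ R = False OR False = False
Step 2: D ∧ (False) = False AND False = False

False


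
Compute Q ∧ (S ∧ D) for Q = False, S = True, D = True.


Q = False, S = True, D = True
Step 1: S ∧ D = True AND True = True
Step 2: Q ∧ True = False AND True = False
AND is true only when ALL operands are true.

False


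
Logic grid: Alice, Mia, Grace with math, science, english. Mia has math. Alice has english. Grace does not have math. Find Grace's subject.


From clues:
  Mia → math
  Alice → english
By elimination, Grace gets the remaining.

science


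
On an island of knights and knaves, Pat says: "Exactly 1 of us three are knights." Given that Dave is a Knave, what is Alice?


Pat claims exactly 1 knights among Pat, Dave, Alice.
Given: Dave is a Knave.

Case 1: Pat is a Knight (tells truth)
  Then exactly 1 of the three are knights.
  Counting Pat, Dave: 1 knight(s) so far. Need 0 more → Alice = Knave.
Case 2: Pat is a Knave (lies)
  Then the count is NOT 1.
  If Alice = Knight, count = 1 = 1 → claim would be true, contradicts lie.
  If Alice = Knave, count = 0 ≠ 1 → lie confirmed ✓

Alice is a Knave.

Knave


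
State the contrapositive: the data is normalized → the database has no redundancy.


Original: If the data is normalized, then the database has no redundancy
Contrapositive: If ¬Q, then ¬P
Negate Q: not (the database has no redundancy)
Negate P: not (the data is normalized)

If not (the database has no redundancy), then not (the data is normalized).


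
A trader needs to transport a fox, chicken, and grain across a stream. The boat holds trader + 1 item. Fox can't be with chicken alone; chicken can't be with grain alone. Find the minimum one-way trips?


1. trader+chicken → 2. trader ← 3. trader+fox → 4. trader+chicken ← 5. trader+grain → 6. trader ← 7. trader+chicken →
Minimum trips = 7

7


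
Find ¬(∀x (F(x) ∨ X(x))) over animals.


Original: ∀x (F(x) ∨ X(x))
Rule: ¬∀→∃, ¬∃→∀, negate predicate.
Negation: ∃x (¬F(x) ∧ ¬X(x))

∃x (¬F(x) ∧ ¬X(x))


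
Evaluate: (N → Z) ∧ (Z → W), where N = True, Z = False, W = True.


N = True, Z = False, W = True
Step 1: N → Z is false only when N=True and Z=False. Result: False
Step 2: Z → W is false only when Z=True and W=False. Result: True
Step 3: False ∧ True = False

False


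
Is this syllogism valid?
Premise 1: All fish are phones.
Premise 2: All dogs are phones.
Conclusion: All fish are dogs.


Premise 1: All fish are phones.
Premise 2: All dogs are phones.
Conclusion: All fish are dogs.
Fallacy: undistributed middle. phones is predicate in both.
Counterexample: fish and dogs could be disjoint subsets of phones.

Invalid


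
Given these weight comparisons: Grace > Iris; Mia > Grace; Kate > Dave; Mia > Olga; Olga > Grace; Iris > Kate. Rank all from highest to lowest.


Constraints: Grace > Iris; Mia > Grace; Kate > Dave; Mia > Olga; Olga > Grace; Iris > Kate
Method: at each step, the next-highest is the one remaining person who never appears on the smaller side of a constraint between remaining people.
  Step 1: remaining {Olga, Iris, Grace, Kate, Mia, Dave}; on the smaller side: {Olga, Iris, Grace, Kate, Dave} → Mia is next (Mia > Grace; Mia > Olga).
  Step 2: remaining {Olga, Iris, Grace, Kate, Dave}; on the smaller side: {Iris, Grace, Kate, Dave} → Olga is next (Olga > Grace).
  Step 3: remaining {Iris, Grace, Kate, Dave}; on the smaller side: {Iris, Kate, Dave} → Grace is next (Grace > Iris).
  Step 4: remaining {Iris, Kate, Dave}; on the smaller side: {Kate, Dave} → Iris is next (Iris > Kate).
  Step 5: remaining {Kate, Dave}; on the smaller side: {Dave} → Kate is next (Kate > Dave).
  Step 6: only Dave remains → lowest.
Final ranking (highest to lowest):

Mia > Olga > Grace > Iris > Kate > Dave


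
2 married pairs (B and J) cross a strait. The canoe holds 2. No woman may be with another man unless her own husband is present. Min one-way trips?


Label couples B and J.
1. WB+WJ → (far: WB,WJ; near: HB,HJ)
2. WB ←   (far: WJ; near: HB,HJ,WB)
3. HB+HJ → (far: HB,HJ,WJ; near: WB)
4. HB ←   (far: HJ,WJ; near: HB,WB)  — HB returns, since WB is alone on near bank
5. HB+WB → (far: all four; near: empty)
Every state respects the constraint.
Minimum trips = 5

5


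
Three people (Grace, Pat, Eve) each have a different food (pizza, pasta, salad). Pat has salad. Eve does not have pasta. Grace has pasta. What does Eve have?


From clues:
  Pat → salad
  Grace → pasta
By elimination, Eve gets the remaining.

pizza


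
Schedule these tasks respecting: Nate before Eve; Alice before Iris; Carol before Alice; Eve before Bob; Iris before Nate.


Constraints: Nate before Eve; Alice before Iris; Carol before Alice; Eve before Bob; Iris before Nate
Method: repeatedly schedule the remaining task that has no remaining task required before it.
  Step 1: remaining {Bob, Iris, Carol, Eve, Alice, Nate}; every task except Carol still has a predecessor pending → schedule Carol.
  Step 2: remaining {Bob, Iris, Eve, Alice, Nate}; every task except Alice still has a predecessor pending → schedule Alice.
  Step 3: remaining {Bob, Iris, Eve, Nate}; every task except Iris still has a predecessor pending → schedule Iris.
  Step 4: remaining {Bob, Eve, Nate}; every task except Nate still has a predecessor pending → schedule Nate.
  Step 5: remaining {Bob, Eve}; every task except Eve still has a predecessor pending → schedule Eve.
  Step 6: only Bob remains → schedule Bob.
Resulting order:

Carol → Alice → Iris → Nate → Eve → Bob


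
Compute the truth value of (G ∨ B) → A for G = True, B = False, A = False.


G = True, B = False, A = False
Step 1: G ∨ B = True OR False = True
Step 2: (True) → A: false only when antecedent=True and A=False.
Result: False

False


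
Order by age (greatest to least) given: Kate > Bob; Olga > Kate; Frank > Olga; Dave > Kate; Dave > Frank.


Constraints: Kate > Bob; Olga > Kate; Frank > Olga; Dave > Kate; Dave > Frank
Method: at each step, the next-highest is the one remaining person who never appears on the smaller side of a constraint between remaining people.
  Step 1: remaining {Bob, Kate, Olga, Frank, Dave}; on the smaller side: {Bob, Kate, Olga, Frank} → Dave is next (Dave > Kate; Dave > Frank).
  Step 2: remaining {Bob, Kate, Olga, Frank}; on the smaller side: {Bob, Kate, Olga} → Frank is next (Frank > Olga).
  Step 3: remaining {Bob, Kate, Olga}; on the smaller side: {Bob, Kate} → Olga is next (Olga > Kate).
  Step 4: remaining {Bob, Kate}; on the smaller side: {Bob} → Kate is next (Kate > Bob).
  Step 5: only Bob remains → lowest.
Final ranking (highest to lowest):

Dave > Frank > Olga > Kate > Bob


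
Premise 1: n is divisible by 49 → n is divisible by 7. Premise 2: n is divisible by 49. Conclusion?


Modus ponens: P → Q, P ⊢ Q
P: n is divisible by 49
Q: n is divisible by 7
We have P → Q and P is true.
By modus ponens, Q must be true.

n is divisible by 7


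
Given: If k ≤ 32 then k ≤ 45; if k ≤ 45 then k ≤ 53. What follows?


Hypothetical syllogism: P → Q, Q → R ⊢ P → R
Premise 1: k ≤ 32 → k ≤ 45
Premise 2: k ≤ 45 → k ≤ 53
Chain the implications: the middle term (k ≤ 45) links the two.
Conclusion: If k ≤ 32, then k ≤ 53.

If k ≤ 32, then k ≤ 53.


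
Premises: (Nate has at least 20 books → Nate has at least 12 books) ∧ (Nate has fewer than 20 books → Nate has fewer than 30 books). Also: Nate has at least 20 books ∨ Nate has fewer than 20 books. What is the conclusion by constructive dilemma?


Constructive dilemma: (P → Q) ∧ (R → S), P ∨ R ⊢ Q ∨ S
Premise 1: Nate has at least 20 books → Nate has at least 12 books
Premise 2: Nate has fewer than 20 books → Nate has fewer than 30 books
Premise 3: Nate has at least 20 books ∨ Nate has fewer than 20 books
Case 1: Assuming Nate has at least 20 books, then by Premise 1, Nate has at least 12 books.
Case 2: Assuming Nate has fewer than 20 books, then by Premise 2, Nate has fewer than 30 books.
Since one of Nate has at least 20 books or Nate has fewer than 20 books must hold, we get Nate has at least 12 books or Nate has fewer than 30 books.

Nate has at least 12 books or Nate has fewer than 30 books.


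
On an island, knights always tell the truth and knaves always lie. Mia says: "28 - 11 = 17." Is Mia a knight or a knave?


Statement: "28 - 11 = 17."
Actual: 28 - 11 = 17
Claimed: 17
Statement is TRUE → Mia tells the truth → Knight

Knight


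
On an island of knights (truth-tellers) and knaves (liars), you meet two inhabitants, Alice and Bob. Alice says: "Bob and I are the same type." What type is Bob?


Alice says: "Bob and I are the same type."
Case 1: Alice is a Knight (truth-teller)
  Statement is true → they ARE the same → Bob is also a Knight
Case 2: Alice is a Knave (liar)
  Statement is false → they are NOT the same → Bob is a Knight
In both cases, Bob is a Knight.

Knight


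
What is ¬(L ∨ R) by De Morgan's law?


De Morgan's law: ¬(P ∨ Q) ≡ ¬P ∧ ¬Q
¬(L ∨ R) = ¬L ∧ ¬R

¬L ∧ ¬R


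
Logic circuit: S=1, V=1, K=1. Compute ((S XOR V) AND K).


S XOR V = 1^1 = 0
0 AND 1 = 0

0


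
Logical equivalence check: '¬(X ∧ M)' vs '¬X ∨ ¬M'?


Expression 1: ¬(X ∧ M)
Expression 2: ¬X ∨ ¬M
Truth table (X M | Expr1 Expr2):
  T T |   F     F
  T F |   T     T
  F T |   T     T
  F F |   T     T
All 4 rows agree, so the expressions are logically equivalent.

Yes


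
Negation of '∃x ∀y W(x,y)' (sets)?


Original: ∃x ∀y W(x,y)
Rule: ¬∀→∃, ¬∃→∀, negate predicate.
Negation: ∀x ∃y ¬W(x,y)

∀x ∃y ¬W(x,y)


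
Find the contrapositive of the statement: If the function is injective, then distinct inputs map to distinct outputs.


Original: If the function is injective, then distinct inputs map to distinct outputs
Contrapositive: If ¬Q, then ¬P
Negate Q: not (distinct inputs map to distinct outputs)
Negate P: not (the function is injective)

If not (distinct inputs map to distinct outputs), then not (the function is injective).


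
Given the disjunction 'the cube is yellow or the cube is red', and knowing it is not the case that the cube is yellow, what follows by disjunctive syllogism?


Disjunctive syllogism: P ∨ Q, ¬P ⊢ Q
Disjunction: the cube is yellow ∨ the cube is red
We know it is not the case that the cube is yellow.
By disjunctive syllogism, the other disjunct must be true.

The cube is red


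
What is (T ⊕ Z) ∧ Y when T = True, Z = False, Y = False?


T = True, Z = False, Y = False
Step 1: T ⊕ Z = True XOR False = True
Step 2: True ∧ Y = True AND False = False
XOR true when exactly one of T,Z is true; then AND with Y.

False


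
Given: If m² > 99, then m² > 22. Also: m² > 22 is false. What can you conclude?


Modus tollens: P → Q, ¬Q ⊢ ¬P
P: m² > 99
Q: m² > 22
We have P → Q and Q is false.
By modus tollens, P must be false.

It is not the case that m² > 99


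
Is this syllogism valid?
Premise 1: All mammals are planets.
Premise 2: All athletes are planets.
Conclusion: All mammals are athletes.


Premise 1: All mammals are planets.
Premise 2: All athletes are planets.
Conclusion: All mammals are athletes.
Fallacy: undistributed middle. planets is predicate in both.
Counterexample: mammals and athletes could be disjoint subsets of planets.

Invalid


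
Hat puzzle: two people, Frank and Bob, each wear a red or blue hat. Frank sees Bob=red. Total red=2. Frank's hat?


Total red = 2, Bob = red
Red accounted for: 1
Remaining for Frank: 1
Frank's hat is red.

red


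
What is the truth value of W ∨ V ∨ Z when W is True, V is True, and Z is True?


W = True, V = True, Z = True
Step 1: W ∨ V = True OR True = True
Step 2: True ∨ Z = True OR True = True
OR is true when at least one operand is true.

True


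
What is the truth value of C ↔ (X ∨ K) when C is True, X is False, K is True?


C = True, X = False, K = True
Step 1: X ∨ K = False OR True = True
Step 2: C ↔ (True): true when both sides have same truth value.
Result: True ↔ True = True

True


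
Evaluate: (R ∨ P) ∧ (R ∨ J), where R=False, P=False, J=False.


R = False, P = False, J = False
Expression: (R ∨ P) ∧ (R ∨ J)
Step 1: R ∨ P = False OR False = False
Step 2: R ∨ J = False OR False = False
Step 3: (False) ∧ (False) = False AND False = False

False


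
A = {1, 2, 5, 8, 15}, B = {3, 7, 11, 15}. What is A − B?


A = {1, 2, 5, 8, 15}
B = {3, 7, 11, 15}
Operation: difference A − B
In A but not B: 1, 2, 5, 8

{1, 2, 5, 8}


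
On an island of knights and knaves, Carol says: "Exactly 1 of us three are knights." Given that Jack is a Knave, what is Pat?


Carol claims exactly 1 knights among Carol, Jack, Pat.
Given: Jack is a Knave.

Case 1: Carol is a Knight (tells truth)
  Then exactly 1 of the three are knights.
  Counting Carol, Jack: 1 knight(s) so far. Need 0 more → Pat = Knave.
Case 2: Carol is a Knave (lies)
  Then the count is NOT 1.
  If Pat = Knight, count = 1 = 1 → claim would be true, contradicts lie.
  If Pat = Knave, count = 0 ≠ 1 → lie confirmed ✓

Pat is a Knave.

Knave


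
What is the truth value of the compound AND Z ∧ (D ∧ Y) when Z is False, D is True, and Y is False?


Z = False, D = True, Y = False
Step 1: D ∧ Y = True AND False = False
Step 2: Z ∧ False = False AND False = False
AND is true only when ALL operands are true.

False


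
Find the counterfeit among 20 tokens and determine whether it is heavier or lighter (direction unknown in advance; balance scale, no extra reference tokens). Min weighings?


Let n = 20. 40 possibilities (n tokens × lighter/heavier); each weighing has 3 outcomes.
Bound for k weighings: say the first weighing puts j tokens on each pan. If it tips, the 2j weighed tokens remain suspects (each with a known direction) and k-1 weighings give 3^(k-1) outcomes; 3^(k-1) is odd, so 2j ≤ 3^(k-1) - 1. If it balances, the n - 2j unweighed tokens remain with direction unknown: 2(n - 2j) ≤ 3^(k-1) - 1 by the same parity argument. Adding, n ≤ (3^(k-1) - 1) + (3^(k-1) - 1)/2 = (3^k - 3)/2, and the classical three-group strategy achieves this (3 tokens in 2 weighings, 12 in 3, 39 in 4, 120 in 5).
So we need the smallest k with (3^k - 3)/2 ≥ 20.
k = 3: (3^3 - 3)/2 = 12 < 20 ✗
k = 4: (3^4 - 3)/2 = 39 ≥ 20 ✓

4


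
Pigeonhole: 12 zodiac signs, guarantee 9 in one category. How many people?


Pigeonhole: to guarantee k in one of n categories, need (k-1)×n + 1.
k = 9, n = 12
Minimum = (9-1) × 12 + 1 = 8 × 12 + 1

97


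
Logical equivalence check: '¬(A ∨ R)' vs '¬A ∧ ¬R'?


Expression 1: ¬(A ∨ R)
Expression 2: ¬A ∧ ¬R
Truth table (A R | Expr1 Expr2):
  T T |   F     F
  T F |   F     F
  F T |   F     F
  F F |   T     T
All 4 rows agree, so the expressions are logically equivalent.

Yes


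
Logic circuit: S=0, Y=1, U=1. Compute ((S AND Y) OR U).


S AND Y = 0&1 = 0
0 OR 1 = 1

1


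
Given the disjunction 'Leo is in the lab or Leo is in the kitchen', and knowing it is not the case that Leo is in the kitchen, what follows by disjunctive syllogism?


Disjunctive syllogism: P ∨ Q, ¬P ⊢ Q
Disjunction: Leo is in the lab ∨ Leo is in the kitchen
We know it is not the case that Leo is in the kitchen.
By disjunctive syllogism, the other disjunct must be true.

Leo is in the lab


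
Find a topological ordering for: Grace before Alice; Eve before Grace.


Constraints: Grace before Alice; Eve before Grace
Method: repeatedly schedule the remaining task that has no remaining task required before it.
  Step 1: remaining {Alice, Grace, Eve}; every task except Eve still has a predecessor pending → schedule Eve.
  Step 2: remaining {Alice, Grace}; every task except Grace still has a predecessor pending → schedule Grace.
  Step 3: only Alice remains → schedule Alice.
Resulting order:

Eve → Grace → Alice


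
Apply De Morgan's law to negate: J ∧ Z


De Morgan's law: ¬(P ∧ Q) ≡ ¬P ∨ ¬Q
¬(J ∧ Z) = ¬J ∨ ¬Z

¬J ∨ ¬Z


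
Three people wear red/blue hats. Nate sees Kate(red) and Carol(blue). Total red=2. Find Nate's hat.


Total red = 2, seen red = 1
Own red = 2 - 1 = 1
Nate's hat is red.

red


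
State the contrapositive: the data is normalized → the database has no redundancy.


Original: If the data is normalized, then the database has no redundancy
Contrapositive: If ¬Q, then ¬P
Negate Q: not (the database has no redundancy)
Negate P: not (the data is normalized)

If not (the database has no redundancy), then not (the data is normalized).


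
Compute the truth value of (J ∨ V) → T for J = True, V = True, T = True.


J = True, V = True, T = True
Step 1: J ∨ V = True OR True = True
Step 2: (True) → T: false only when antecedent=True and T=False.
Result: True

True


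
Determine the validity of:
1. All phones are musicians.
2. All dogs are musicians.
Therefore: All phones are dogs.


Premise 1: All phones are musicians.
Premise 2: All dogs are musicians.
Conclusion: All phones are dogs.
Fallacy: undistributed middle. musicians is predicate in both.
Counterexample: phones and dogs could be disjoint subsets of musicians.

Invalid
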